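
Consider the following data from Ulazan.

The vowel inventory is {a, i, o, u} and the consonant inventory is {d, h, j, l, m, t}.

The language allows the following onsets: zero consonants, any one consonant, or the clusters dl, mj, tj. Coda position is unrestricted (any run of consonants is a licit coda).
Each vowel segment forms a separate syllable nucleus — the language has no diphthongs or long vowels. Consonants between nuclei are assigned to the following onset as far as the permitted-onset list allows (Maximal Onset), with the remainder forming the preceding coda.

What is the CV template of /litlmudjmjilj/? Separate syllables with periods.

CVCC.CVCC.CCVCC

Vowels present: i, u, i; each is a nucleus, giving 3 syllables.
Between /i/ (V1) and /u/ (V2): /tlm/ splits as /tl/ + /m/ (/m/ is the longest suffix that is a licit onset).
Between /u/ (V2) and /i/ (V3): cluster /djmj/ — the longest permitted-onset suffix is /mj/; onset = /mj/, preceding coda = /dj/.
Putting it together: litl.mudj.mjilj.
Mapping each syllable to C/V: /litl/ → CVCC, /mudj/ → CVCC, /mjilj/ → CCVCC.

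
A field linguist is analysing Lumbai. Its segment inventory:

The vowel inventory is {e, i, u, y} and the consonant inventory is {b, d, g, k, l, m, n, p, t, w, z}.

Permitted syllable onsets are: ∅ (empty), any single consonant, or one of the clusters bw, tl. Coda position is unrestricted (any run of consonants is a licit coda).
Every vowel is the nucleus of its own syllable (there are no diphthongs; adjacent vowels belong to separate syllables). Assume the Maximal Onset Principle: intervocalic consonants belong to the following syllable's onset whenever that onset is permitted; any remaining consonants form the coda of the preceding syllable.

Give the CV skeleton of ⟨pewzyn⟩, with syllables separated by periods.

CVC.CVC

Vowels present: e, y; each is a nucleus, giving 2 syllables.
Between /e/ (V1) and /y/ (V2): /wz/ splits as /w/ + /z/ (/z/ is the longest suffix that is a licit onset).
Putting it together: pew.zyn.
Mapping each syllable to C/V: /pew/ → CVC, /zyn/ → CVC.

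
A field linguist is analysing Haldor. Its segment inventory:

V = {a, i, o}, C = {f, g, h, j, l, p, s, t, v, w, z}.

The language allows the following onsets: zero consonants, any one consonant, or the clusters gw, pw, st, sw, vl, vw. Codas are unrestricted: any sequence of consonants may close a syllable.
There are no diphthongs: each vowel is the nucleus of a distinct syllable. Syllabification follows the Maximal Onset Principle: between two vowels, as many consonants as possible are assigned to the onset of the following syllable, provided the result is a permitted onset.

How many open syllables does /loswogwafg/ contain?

2

Nuclei (vowels): o, o, a → 3 syllables.
Between /o/ (V1) and /o/ (V2): cluster /sw/ — /sw/ is itself a permitted onset, so the whole cluster goes right; preceding coda = ∅.
Between /o/ (V2) and /a/ (V3): /gw/ is a licit onset in full, so it all attaches to the next syllable.
Syllabification: lo.swo.gwafg.
Classifying each syllable: /lo/ (open), /swo/ (open), /gwafg/ (closed).
Open syllables: 2.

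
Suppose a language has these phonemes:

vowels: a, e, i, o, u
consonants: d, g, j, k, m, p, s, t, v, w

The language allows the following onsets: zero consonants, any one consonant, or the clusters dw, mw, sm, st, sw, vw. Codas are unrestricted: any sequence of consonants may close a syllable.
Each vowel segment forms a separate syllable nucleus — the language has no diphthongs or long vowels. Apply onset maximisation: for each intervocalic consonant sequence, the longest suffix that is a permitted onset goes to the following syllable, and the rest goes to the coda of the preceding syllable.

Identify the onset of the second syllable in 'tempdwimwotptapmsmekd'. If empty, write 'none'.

dw

Vowels present: e, i, o, a, e; each is a nucleus, giving 5 syllables.
V1 /e/ – V2 /i/: /mpdw/ — longest licit onset from the right is /dw/, leaving /mp/ as coda.
V2 /i/ – V3 /o/: cluster /mw/ — /mw/ is itself a permitted onset, so the whole cluster goes right; preceding coda = ∅.
V3 /o/ – V4 /a/: /tpt/ — longest licit onset from the right is /t/, leaving /tp/ as coda.
V4 /a/ – V5 /e/: /pmsm/ splits as /pm/ + /sm/ (/sm/ is the longest suffix that is a licit onset).
So the parse is temp.dwi.mwotp.tapm.smekd.
Syllable 2 is /dwi/: onset /dw/, nucleus /i/, coda ∅.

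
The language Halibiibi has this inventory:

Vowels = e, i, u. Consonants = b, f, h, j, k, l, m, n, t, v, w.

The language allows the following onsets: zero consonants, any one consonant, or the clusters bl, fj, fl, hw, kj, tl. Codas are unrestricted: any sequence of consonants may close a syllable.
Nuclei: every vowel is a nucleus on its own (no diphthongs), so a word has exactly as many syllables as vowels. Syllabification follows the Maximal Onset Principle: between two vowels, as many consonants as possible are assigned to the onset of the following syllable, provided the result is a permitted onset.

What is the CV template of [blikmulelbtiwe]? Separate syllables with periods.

Nuclei (vowels): i, u, e, i, e → 5 syllables.
σ1/σ2 boundary: /km/ splits as /k/ + /m/ (/m/ is the longest suffix that is a licit onset).
σ2/σ3 boundary: just /l/ — single C goes to the following onset.
σ3/σ4 boundary: /lbt/ splits as /lb/ + /t/ (/t/ is the longest suffix that is a licit onset).
σ4/σ5 boundary: /w/ is a single consonant, so it becomes the next onset.
So the parse is blik.mu.lelb.ti.we.
Mapping each syllable to C/V: /blik/ → CCVC, /mu/ → CV, /lelb/ → CVCC, /ti/ → CV, /we/ → CV.

CCVC.CV.CVCC.CV.CV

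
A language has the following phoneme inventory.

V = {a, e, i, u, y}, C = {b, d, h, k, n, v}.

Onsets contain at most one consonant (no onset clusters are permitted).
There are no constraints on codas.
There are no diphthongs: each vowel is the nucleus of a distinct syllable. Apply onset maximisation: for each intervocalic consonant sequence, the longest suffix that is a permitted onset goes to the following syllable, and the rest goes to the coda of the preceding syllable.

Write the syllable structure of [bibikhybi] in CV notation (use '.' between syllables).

The vowels are i, i, y, i — 4 nuclei, so 4 syllables.
σ1/σ2 boundary: /b/ is a single consonant, so it becomes the next onset.
σ2/σ3 boundary: /kh/ — longest licit onset from the right is /h/, leaving /k/ as coda.
σ3/σ4 boundary: just /b/ — single C goes to the following onset.
So the parse is bi.bik.hy.bi.
Mapping each syllable to C/V: /bi/ → CV, /bik/ → CVC, /hy/ → CV, /bi/ → CV.

CV.CVC.CV.CV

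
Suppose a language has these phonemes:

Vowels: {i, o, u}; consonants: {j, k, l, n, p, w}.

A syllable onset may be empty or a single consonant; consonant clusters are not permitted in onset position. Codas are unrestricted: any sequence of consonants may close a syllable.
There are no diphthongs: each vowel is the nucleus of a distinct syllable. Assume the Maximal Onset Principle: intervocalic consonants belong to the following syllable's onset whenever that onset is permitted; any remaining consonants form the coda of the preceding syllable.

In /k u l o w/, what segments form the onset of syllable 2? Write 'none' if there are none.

l

Nuclei (vowels): u, o → 2 syllables.
V1 /u/ – V2 /o/: /l/ is a single consonant, so it becomes the next onset.
Syllabification: ku.low.
Syllable 2 is /low/: onset /l/, nucleus /o/, coda /w/.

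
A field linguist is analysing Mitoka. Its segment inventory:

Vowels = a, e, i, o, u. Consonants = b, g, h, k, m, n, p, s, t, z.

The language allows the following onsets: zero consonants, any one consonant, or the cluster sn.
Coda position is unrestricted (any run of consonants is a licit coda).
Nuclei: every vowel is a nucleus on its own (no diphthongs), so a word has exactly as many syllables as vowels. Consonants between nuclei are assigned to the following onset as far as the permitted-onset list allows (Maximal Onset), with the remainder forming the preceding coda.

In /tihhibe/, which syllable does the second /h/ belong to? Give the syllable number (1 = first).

The vowels are i, i, e — 3 nuclei, so 3 syllables.
σ1/σ2 boundary: /hh/; trying suffixes from longest down, /h/ is the first permitted one, so coda /h/ | onset /h/.
σ2/σ3 boundary: /b/ → onset of the next syllable (single consonants are always licit onsets).
Result: tih.hi.be.
The second /h/ is in the onset of syllable 2 (/hi/).

2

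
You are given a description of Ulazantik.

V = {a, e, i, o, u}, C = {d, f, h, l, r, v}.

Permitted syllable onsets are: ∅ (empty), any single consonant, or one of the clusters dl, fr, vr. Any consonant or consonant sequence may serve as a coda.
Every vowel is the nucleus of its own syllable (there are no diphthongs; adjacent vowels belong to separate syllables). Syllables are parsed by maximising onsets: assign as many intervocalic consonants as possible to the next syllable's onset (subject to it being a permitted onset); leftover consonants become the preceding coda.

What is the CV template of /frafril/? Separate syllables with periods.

CCV.CCVC

Nuclei (vowels): a, i → 2 syllables.
Between /a/ (V1) and /i/ (V2): /fr/ is a licit onset in full, so it all attaches to the next syllable.
Result: fra.fril.
Mapping each syllable to C/V: /fra/ → CCV, /fril/ → CCVC.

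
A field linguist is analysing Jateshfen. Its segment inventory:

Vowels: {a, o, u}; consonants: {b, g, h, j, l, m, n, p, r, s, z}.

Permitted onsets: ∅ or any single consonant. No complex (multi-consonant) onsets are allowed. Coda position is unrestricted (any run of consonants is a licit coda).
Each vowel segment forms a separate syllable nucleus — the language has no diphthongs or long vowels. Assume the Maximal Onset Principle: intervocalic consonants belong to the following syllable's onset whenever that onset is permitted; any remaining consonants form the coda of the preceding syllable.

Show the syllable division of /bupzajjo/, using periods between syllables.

Vowels present: u, a, o; each is a nucleus, giving 3 syllables.
V1 /u/ – V2 /a/: cluster /pz/ — the longest permitted-onset suffix is /z/; onset = /z/, preceding coda = /p/.
V2 /a/ – V3 /o/: /jj/ splits as /j/ + /j/ (/j/ is the longest suffix that is a licit onset).

bup.zaj.jo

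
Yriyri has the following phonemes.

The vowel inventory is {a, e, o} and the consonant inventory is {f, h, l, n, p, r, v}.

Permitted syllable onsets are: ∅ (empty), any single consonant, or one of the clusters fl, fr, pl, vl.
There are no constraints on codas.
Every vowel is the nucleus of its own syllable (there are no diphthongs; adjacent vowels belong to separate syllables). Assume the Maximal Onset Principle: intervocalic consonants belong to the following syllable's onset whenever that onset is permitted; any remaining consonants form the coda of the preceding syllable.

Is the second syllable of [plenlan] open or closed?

closed

Nuclei (vowels): e, a → 2 syllables.
V1 /e/ – V2 /a/: cluster /nl/ — the longest permitted-onset suffix is /l/; onset = /l/, preceding coda = /n/.
Syllabification: plen.lan.
Syllable 2 is /lan/ with coda /n/, so it is closed.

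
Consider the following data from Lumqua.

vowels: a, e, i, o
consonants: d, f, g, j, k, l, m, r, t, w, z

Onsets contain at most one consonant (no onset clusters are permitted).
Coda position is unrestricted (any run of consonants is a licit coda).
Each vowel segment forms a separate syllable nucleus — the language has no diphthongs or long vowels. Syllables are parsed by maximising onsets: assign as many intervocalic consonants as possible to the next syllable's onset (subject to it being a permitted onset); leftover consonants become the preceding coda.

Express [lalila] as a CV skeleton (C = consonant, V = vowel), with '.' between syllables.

Nuclei (vowels): a, i, a → 3 syllables.
Between /a/ (V1) and /i/ (V2): /l/ → onset of the next syllable (single consonants are always licit onsets).
Between /i/ (V2) and /a/ (V3): /l/ is a single consonant, so it becomes the next onset.
So the parse is la.li.la.
Mapping each syllable to C/V: /la/ → CV, /li/ → CV, /la/ → CV.

CV.CV.CV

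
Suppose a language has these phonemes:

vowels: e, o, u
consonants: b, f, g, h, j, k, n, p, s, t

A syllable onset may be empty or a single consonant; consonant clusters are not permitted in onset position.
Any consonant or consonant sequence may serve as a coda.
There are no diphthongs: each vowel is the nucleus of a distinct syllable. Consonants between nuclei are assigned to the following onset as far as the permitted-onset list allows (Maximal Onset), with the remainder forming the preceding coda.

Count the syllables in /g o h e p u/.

Vowels present: o, e, u; each is a nucleus, giving 3 syllables.

3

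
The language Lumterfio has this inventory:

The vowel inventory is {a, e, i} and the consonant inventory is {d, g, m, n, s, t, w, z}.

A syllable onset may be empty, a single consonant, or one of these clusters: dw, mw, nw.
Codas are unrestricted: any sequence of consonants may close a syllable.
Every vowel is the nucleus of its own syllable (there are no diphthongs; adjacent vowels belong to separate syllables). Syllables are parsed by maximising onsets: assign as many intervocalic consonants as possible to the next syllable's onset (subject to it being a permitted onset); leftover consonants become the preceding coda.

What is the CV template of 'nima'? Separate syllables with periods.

CV.CV

Vowels present: i, a; each is a nucleus, giving 2 syllables.
V1 /i/ – V2 /a/: just /m/ — single C goes to the following onset.
Putting it together: ni.ma.
Mapping each syllable to C/V: /ni/ → CV, /ma/ → CV.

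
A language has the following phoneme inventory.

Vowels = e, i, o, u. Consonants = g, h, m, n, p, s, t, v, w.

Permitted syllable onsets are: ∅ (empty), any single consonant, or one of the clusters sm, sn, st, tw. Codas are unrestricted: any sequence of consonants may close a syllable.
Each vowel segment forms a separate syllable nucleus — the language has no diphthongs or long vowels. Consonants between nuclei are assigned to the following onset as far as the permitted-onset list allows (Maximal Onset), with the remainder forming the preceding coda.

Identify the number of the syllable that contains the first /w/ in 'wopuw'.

Nuclei (vowels): o, u → 2 syllables.
V1 /o/ – V2 /u/: /p/ → onset of the next syllable (single consonants are always licit onsets).
So the parse is wo.puw.
The first /w/ is in the onset of syllable 1 (/wo/).

1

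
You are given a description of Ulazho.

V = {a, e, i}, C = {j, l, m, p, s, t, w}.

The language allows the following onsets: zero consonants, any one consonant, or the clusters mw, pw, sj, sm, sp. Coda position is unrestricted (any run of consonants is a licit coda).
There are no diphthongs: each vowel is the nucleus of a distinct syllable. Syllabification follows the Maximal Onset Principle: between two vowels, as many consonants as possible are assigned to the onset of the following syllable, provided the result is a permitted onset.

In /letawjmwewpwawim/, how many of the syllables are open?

2

Vowels present: e, a, e, a, i; each is a nucleus, giving 5 syllables.
Between /e/ (V1) and /a/ (V2): just /t/ — single C goes to the following onset.
Between /a/ (V2) and /e/ (V3): cluster /wjmw/ — the longest permitted-onset suffix is /mw/; onset = /mw/, preceding coda = /wj/.
Between /e/ (V3) and /a/ (V4): /wpw/ — longest licit onset from the right is /pw/, leaving /w/ as coda.
Between /a/ (V4) and /i/ (V5): just /w/ — single C goes to the following onset.
Putting it together: le.tawj.mwew.pwa.wim.
Classifying each syllable: /le/ (open), /tawj/ (closed), /mwew/ (closed), /pwa/ (open), /wim/ (closed).
Open syllables: 2.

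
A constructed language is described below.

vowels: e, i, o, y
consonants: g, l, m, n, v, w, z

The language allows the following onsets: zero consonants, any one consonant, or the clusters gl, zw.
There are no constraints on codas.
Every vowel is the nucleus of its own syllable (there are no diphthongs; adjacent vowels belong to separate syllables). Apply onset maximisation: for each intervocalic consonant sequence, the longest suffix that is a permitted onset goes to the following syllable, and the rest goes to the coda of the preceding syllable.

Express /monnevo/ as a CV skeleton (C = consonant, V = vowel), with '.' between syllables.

CVC.CV.CV

Nuclei (vowels): o, e, o → 3 syllables.
σ1/σ2 boundary: /nn/ — longest licit onset from the right is /n/, leaving /n/ as coda.
σ2/σ3 boundary: /v/ → onset of the next syllable (single consonants are always licit onsets).
Putting it together: mon.ne.vo.
Mapping each syllable to C/V: /mon/ → CVC, /ne/ → CV, /vo/ → CV.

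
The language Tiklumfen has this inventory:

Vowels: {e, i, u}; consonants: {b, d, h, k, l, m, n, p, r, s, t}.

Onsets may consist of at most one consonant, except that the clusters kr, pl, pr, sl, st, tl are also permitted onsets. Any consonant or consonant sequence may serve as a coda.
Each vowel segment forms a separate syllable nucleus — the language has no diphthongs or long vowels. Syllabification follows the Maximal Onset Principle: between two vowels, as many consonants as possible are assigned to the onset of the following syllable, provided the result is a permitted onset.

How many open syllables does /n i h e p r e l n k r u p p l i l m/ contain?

2

Vowels present: i, e, e, u, i; each is a nucleus, giving 5 syllables.
σ1/σ2 boundary: /h/ → onset of the next syllable (single consonants are always licit onsets).
σ2/σ3 boundary: /pr/ — entire cluster is a permitted onset → onset /pr/, coda ∅.
σ3/σ4 boundary: /lnkr/; trying suffixes from longest down, /kr/ is the first permitted one, so coda /ln/ | onset /kr/.
σ4/σ5 boundary: cluster /ppl/ — the longest permitted-onset suffix is /pl/; onset = /pl/, preceding coda = /p/.
Syllabification: ni.he.preln.krup.plilm.
Classifying each syllable: /ni/ (open), /he/ (open), /preln/ (closed), /krup/ (closed), /plilm/ (closed).
Open syllables: 2.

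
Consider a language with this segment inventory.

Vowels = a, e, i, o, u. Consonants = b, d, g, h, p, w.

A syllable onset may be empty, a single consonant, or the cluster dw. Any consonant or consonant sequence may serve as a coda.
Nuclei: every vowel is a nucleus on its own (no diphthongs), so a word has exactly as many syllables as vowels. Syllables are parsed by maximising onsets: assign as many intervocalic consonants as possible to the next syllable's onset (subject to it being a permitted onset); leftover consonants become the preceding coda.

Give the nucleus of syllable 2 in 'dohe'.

The vowels are o, e — 2 nuclei, so 2 syllables.
The second nucleus (vowel 2 from the left) is /e/.

e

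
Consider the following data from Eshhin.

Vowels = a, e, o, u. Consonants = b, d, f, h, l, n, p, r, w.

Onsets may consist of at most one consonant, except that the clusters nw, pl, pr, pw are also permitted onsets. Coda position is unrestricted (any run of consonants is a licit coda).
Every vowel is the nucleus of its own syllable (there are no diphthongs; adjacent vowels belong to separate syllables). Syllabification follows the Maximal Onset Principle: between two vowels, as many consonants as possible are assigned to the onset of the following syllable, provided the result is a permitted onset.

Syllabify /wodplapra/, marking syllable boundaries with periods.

Vowels present: o, a, a; each is a nucleus, giving 3 syllables.
/o…a/ gap (V1→V2): /dpl/ — longest licit onset from the right is /pl/, leaving /d/ as coda.
/a…a/ gap (V2→V3): /pr/ is a licit onset in full, so it all attaches to the next syllable.

wod.pla.pra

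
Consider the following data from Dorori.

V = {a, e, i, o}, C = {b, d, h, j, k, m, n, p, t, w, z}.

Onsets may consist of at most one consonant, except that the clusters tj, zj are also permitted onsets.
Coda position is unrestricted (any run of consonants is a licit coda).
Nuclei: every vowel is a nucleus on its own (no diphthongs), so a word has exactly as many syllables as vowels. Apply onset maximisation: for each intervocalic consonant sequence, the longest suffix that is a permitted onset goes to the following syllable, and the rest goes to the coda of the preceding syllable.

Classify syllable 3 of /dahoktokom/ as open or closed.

open

Vowels present: a, o, o, o; each is a nucleus, giving 4 syllables.
Between /a/ (V1) and /o/ (V2): just /h/ — single C goes to the following onset.
Between /o/ (V2) and /o/ (V3): cluster /kt/ — the longest permitted-onset suffix is /t/; onset = /t/, preceding coda = /k/.
Between /o/ (V3) and /o/ (V4): /k/ is a single consonant, so it becomes the next onset.
Putting it together: da.hok.to.kom.
Syllable 3 is /to/; it ends in its nucleus with no coda, so it is open.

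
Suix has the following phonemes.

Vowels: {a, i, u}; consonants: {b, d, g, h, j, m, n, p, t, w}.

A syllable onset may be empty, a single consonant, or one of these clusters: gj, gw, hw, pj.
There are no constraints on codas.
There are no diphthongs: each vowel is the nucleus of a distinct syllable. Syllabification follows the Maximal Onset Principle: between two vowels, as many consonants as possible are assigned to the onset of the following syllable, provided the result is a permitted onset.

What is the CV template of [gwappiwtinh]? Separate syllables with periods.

CCVC.CVC.CVCC

The vowels are a, i, i — 3 nuclei, so 3 syllables.
/a…i/ gap (V1→V2): /pp/ — longest licit onset from the right is /p/, leaving /p/ as coda.
/i…i/ gap (V2→V3): /wt/; trying suffixes from longest down, /t/ is the first permitted one, so coda /w/ | onset /t/.
Putting it together: gwap.piw.tinh.
Mapping each syllable to C/V: /gwap/ → CCVC, /piw/ → CVC, /tinh/ → CVCC.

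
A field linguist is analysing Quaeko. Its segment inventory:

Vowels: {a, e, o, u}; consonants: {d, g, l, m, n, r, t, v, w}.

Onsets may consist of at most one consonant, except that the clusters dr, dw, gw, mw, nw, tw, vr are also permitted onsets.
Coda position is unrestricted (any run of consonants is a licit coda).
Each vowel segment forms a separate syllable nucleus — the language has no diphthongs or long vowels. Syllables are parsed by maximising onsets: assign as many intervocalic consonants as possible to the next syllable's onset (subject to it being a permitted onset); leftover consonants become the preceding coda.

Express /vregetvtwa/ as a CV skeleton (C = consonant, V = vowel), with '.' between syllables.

Vowels present: e, e, a; each is a nucleus, giving 3 syllables.
Between /e/ (V1) and /e/ (V2): /g/ → onset of the next syllable (single consonants are always licit onsets).
Between /e/ (V2) and /a/ (V3): /tvtw/ splits as /tv/ + /tw/ (/tw/ is the longest suffix that is a licit onset).
So the parse is vre.getv.twa.
Mapping each syllable to C/V: /vre/ → CCV, /getv/ → CVCC, /twa/ → CCV.

CCV.CVCC.CCV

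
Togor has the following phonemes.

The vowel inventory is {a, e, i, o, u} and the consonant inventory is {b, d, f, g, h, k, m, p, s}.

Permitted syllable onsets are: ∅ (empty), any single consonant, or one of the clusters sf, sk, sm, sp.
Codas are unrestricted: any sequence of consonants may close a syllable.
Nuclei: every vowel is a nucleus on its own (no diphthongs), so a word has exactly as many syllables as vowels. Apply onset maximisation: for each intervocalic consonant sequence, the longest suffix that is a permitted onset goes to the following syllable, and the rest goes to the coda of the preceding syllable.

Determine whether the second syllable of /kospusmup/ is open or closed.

open

The vowels are o, u, u — 3 nuclei, so 3 syllables.
σ1/σ2 boundary: /sp/ — entire cluster is a permitted onset → onset /sp/, coda ∅.
σ2/σ3 boundary: /sm/ — entire cluster is a permitted onset → onset /sm/, coda ∅.
Putting it together: ko.spu.smup.
Syllable 2 is /spu/; it ends in its nucleus with no coda, so it is open.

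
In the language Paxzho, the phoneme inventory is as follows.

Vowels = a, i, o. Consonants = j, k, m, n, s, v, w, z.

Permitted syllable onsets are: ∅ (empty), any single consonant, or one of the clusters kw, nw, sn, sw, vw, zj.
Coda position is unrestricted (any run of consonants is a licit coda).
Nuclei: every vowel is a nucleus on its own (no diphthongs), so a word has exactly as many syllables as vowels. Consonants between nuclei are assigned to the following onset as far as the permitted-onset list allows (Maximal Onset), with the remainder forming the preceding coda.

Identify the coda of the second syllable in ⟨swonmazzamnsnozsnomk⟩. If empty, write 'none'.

z

The vowels are o, a, a, o, o — 5 nuclei, so 5 syllables.
/o…a/ gap (V1→V2): /nm/ — longest licit onset from the right is /m/, leaving /n/ as coda.
/a…a/ gap (V2→V3): /zz/; trying suffixes from longest down, /z/ is the first permitted one, so coda /z/ | onset /z/.
/a…o/ gap (V3→V4): /mnsn/ — longest licit onset from the right is /sn/, leaving /mn/ as coda.
/o…o/ gap (V4→V5): /zsn/; trying suffixes from longest down, /sn/ is the first permitted one, so coda /z/ | onset /sn/.
Result: swon.maz.zamn.snoz.snomk.
Syllable 2 is /maz/: onset /m/, nucleus /a/, coda /z/.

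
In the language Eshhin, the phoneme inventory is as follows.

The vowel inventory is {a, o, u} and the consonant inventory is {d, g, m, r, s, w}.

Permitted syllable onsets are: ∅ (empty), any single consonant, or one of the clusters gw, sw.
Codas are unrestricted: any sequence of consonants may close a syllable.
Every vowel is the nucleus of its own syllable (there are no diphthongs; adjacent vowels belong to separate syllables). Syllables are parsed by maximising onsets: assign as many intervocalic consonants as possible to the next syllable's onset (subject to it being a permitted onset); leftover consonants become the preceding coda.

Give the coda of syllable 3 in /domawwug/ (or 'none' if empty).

Vowels present: o, a, u; each is a nucleus, giving 3 syllables.
/o…a/ gap (V1→V2): just /m/ — single C goes to the following onset.
/a…u/ gap (V2→V3): /ww/; trying suffixes from longest down, /w/ is the first permitted one, so coda /w/ | onset /w/.
Result: do.maw.wug.
Syllable 3 is /wug/: onset /w/, nucleus /u/, coda /g/.

g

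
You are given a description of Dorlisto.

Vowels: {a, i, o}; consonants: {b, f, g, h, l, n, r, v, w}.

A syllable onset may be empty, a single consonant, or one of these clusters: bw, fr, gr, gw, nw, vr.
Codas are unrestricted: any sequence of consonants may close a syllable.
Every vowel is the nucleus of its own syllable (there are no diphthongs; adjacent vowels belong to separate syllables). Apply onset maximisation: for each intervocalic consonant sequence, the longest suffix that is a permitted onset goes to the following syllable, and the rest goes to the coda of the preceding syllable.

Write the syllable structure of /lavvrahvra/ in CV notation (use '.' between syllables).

The vowels are a, a, a — 3 nuclei, so 3 syllables.
σ1/σ2 boundary: cluster /vvr/ — the longest permitted-onset suffix is /vr/; onset = /vr/, preceding coda = /v/.
σ2/σ3 boundary: /hvr/; trying suffixes from longest down, /vr/ is the first permitted one, so coda /h/ | onset /vr/.
Syllabification: lav.vrah.vra.
Mapping each syllable to C/V: /lav/ → CVC, /vrah/ → CCVC, /vra/ → CCV.

CVC.CCVC.CCV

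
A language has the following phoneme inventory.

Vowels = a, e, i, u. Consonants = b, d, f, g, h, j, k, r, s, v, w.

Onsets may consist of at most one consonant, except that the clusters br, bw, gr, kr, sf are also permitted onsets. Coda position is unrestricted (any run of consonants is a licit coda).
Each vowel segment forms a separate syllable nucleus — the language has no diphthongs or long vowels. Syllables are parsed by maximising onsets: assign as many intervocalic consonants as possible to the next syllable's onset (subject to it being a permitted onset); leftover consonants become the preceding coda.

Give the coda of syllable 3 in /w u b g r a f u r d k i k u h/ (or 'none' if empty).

rd

Nuclei (vowels): u, a, u, i, u → 5 syllables.
σ1/σ2 boundary: /bgr/ — longest licit onset from the right is /gr/, leaving /b/ as coda.
σ2/σ3 boundary: /f/ → onset of the next syllable (single consonants are always licit onsets).
σ3/σ4 boundary: /rdk/ — longest licit onset from the right is /k/, leaving /rd/ as coda.
σ4/σ5 boundary: /k/ → onset of the next syllable (single consonants are always licit onsets).
Result: wub.gra.furd.ki.kuh.
Syllable 3 is /furd/: onset /f/, nucleus /u/, coda /rd/.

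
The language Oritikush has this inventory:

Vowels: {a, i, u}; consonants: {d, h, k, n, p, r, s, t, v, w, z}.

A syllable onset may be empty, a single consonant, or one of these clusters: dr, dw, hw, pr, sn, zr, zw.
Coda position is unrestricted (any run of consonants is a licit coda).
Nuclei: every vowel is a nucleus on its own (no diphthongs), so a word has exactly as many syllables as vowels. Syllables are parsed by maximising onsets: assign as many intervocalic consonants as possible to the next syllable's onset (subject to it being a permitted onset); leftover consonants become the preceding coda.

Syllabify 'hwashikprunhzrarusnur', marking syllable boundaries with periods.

hwas.hik.prunh.zra.ru.snur

Nuclei (vowels): a, i, u, a, u, u → 6 syllables.
Between /a/ (V1) and /i/ (V2): /sh/ splits as /s/ + /h/ (/h/ is the longest suffix that is a licit onset).
Between /i/ (V2) and /u/ (V3): /kpr/ — longest licit onset from the right is /pr/, leaving /k/ as coda.
Between /u/ (V3) and /a/ (V4): /nhzr/ — longest licit onset from the right is /zr/, leaving /nh/ as coda.
Between /a/ (V4) and /u/ (V5): /r/ → onset of the next syllable (single consonants are always licit onsets).
Between /u/ (V5) and /u/ (V6): cluster /sn/ — /sn/ is itself a permitted onset, so the whole cluster goes right; preceding coda = ∅.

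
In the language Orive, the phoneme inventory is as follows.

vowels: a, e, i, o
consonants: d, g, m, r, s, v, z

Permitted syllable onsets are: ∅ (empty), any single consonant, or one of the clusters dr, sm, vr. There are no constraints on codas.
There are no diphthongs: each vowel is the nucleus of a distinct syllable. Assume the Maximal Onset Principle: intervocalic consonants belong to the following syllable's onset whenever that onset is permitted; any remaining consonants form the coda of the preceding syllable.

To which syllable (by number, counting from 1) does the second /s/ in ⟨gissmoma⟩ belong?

Nuclei (vowels): i, o, a → 3 syllables.
σ1/σ2 boundary: /ssm/ — longest licit onset from the right is /sm/, leaving /s/ as coda.
σ2/σ3 boundary: /m/ → onset of the next syllable (single consonants are always licit onsets).
Result: gis.smo.ma.
The second /s/ is in the onset of syllable 2 (/smo/).

2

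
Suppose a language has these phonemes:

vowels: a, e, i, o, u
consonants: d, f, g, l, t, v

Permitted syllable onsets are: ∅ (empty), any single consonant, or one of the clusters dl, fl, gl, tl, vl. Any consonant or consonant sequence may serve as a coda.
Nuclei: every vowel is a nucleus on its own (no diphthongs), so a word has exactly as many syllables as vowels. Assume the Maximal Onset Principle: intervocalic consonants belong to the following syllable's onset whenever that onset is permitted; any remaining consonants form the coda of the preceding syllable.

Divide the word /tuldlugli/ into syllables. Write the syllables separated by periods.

tul.dlu.gli

Nuclei (vowels): u, u, i → 3 syllables.
σ1/σ2 boundary: /ldl/ splits as /l/ + /dl/ (/dl/ is the longest suffix that is a licit onset).
σ2/σ3 boundary: /gl/ — entire cluster is a permitted onset → onset /gl/, coda ∅.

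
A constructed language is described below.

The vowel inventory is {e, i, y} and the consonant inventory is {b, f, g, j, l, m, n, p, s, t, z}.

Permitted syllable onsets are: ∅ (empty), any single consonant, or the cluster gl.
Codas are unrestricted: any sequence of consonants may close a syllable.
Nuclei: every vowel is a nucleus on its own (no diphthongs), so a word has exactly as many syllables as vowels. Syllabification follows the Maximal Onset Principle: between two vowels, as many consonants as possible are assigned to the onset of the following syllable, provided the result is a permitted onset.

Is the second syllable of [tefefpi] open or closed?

closed

Nuclei (vowels): e, e, i → 3 syllables.
σ1/σ2 boundary: /f/ is a single consonant, so it becomes the next onset.
σ2/σ3 boundary: /fp/ — longest licit onset from the right is /p/, leaving /f/ as coda.
Putting it together: te.fef.pi.
Syllable 2 is /fef/ with coda /f/, so it is closed.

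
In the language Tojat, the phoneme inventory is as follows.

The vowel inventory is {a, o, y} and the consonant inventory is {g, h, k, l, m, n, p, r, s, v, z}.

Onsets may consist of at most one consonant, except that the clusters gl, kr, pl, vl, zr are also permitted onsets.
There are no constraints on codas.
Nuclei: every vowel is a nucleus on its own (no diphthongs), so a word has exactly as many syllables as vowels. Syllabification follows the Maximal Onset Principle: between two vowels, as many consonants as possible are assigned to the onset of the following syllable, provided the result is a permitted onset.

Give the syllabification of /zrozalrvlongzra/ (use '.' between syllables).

zro.zalr.vlong.zra

Vowels present: o, a, o, a; each is a nucleus, giving 4 syllables.
V1 /o/ – V2 /a/: /z/ → onset of the next syllable (single consonants are always licit onsets).
V2 /a/ – V3 /o/: /lrvl/ — longest licit onset from the right is /vl/, leaving /lr/ as coda.
V3 /o/ – V4 /a/: /ngzr/ — longest licit onset from the right is /zr/, leaving /ng/ as coda.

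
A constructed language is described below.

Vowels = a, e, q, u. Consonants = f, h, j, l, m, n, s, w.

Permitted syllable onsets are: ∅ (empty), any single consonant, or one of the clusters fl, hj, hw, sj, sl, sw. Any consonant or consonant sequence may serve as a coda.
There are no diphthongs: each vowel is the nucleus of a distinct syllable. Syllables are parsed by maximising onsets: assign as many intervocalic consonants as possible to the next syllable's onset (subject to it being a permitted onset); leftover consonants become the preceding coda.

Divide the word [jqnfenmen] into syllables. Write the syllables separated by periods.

Nuclei (vowels): q, e, e → 3 syllables.
σ1/σ2 boundary: /nf/ — longest licit onset from the right is /f/, leaving /n/ as coda.
σ2/σ3 boundary: /nm/ — longest licit onset from the right is /m/, leaving /n/ as coda.

jqn.fen.men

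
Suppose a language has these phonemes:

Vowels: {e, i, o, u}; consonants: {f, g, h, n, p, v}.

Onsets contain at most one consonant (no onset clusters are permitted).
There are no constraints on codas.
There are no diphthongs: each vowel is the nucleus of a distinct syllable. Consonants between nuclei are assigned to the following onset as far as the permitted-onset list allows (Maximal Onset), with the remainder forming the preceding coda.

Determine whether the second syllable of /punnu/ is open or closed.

The vowels are u, u — 2 nuclei, so 2 syllables.
/u…u/ gap (V1→V2): /nn/ splits as /n/ + /n/ (/n/ is the longest suffix that is a licit onset).
Result: pun.nu.
Syllable 2 is /nu/; it ends in its nucleus with no coda, so it is open.

open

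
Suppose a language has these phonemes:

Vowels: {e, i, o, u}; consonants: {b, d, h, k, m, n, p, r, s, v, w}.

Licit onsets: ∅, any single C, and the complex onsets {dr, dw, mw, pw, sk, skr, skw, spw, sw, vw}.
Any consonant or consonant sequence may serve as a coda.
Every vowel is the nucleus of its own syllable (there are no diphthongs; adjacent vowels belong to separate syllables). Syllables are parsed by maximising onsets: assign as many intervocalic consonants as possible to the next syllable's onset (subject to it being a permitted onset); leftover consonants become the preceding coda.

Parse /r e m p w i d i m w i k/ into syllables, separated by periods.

The vowels are e, i, i, i — 4 nuclei, so 4 syllables.
V1 /e/ – V2 /i/: /mpw/; trying suffixes from longest down, /pw/ is the first permitted one, so coda /m/ | onset /pw/.
V2 /i/ – V3 /i/: /d/ is a single consonant, so it becomes the next onset.
V3 /i/ – V4 /i/: /mw/ — entire cluster is a permitted onset → onset /mw/, coda ∅.

rem.pwi.di.mwik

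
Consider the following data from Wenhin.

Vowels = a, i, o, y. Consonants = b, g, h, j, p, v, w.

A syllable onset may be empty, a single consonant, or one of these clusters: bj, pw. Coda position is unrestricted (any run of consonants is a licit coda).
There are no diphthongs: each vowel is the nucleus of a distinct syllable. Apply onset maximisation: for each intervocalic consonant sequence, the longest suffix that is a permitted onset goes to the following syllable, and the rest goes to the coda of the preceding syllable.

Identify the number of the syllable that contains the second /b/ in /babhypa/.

Nuclei (vowels): a, y, a → 3 syllables.
σ1/σ2 boundary: cluster /bh/ — the longest permitted-onset suffix is /h/; onset = /h/, preceding coda = /b/.
σ2/σ3 boundary: /p/ is a single consonant, so it becomes the next onset.
Syllabification: bab.hy.pa.
The second /b/ is in the coda of syllable 1 (/bab/).

1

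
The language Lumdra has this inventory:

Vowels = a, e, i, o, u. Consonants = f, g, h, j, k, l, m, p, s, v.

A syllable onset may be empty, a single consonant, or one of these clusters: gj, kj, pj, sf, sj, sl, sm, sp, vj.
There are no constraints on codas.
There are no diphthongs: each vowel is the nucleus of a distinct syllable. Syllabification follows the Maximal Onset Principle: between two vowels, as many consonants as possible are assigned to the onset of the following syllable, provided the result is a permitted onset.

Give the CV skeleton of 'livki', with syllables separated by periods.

CVC.CV

Nuclei (vowels): i, i → 2 syllables.
V1 /i/ – V2 /i/: /vk/ splits as /v/ + /k/ (/k/ is the longest suffix that is a licit onset).
Result: liv.ki.
Mapping each syllable to C/V: /liv/ → CVC, /ki/ → CV.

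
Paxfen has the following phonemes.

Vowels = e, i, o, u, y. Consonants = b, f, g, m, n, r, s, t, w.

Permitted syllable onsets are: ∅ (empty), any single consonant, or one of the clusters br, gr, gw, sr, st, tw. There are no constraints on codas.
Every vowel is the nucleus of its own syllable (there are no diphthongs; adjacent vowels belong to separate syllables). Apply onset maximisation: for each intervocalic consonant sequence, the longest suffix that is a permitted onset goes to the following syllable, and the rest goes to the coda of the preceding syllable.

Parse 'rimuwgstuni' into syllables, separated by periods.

ri.muwg.stu.ni

Nuclei (vowels): i, u, u, i → 4 syllables.
σ1/σ2 boundary: just /m/ — single C goes to the following onset.
σ2/σ3 boundary: cluster /wgst/ — the longest permitted-onset suffix is /st/; onset = /st/, preceding coda = /wg/.
σ3/σ4 boundary: /n/ is a single consonant, so it becomes the next onset.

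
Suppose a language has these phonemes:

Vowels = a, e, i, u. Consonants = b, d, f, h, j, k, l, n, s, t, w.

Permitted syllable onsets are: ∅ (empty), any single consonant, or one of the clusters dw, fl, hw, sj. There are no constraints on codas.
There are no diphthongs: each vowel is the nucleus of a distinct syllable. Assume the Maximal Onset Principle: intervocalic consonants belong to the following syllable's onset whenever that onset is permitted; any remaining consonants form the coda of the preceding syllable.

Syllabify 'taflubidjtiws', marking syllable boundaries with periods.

The vowels are a, u, i, i — 4 nuclei, so 4 syllables.
V1 /a/ – V2 /u/: cluster /fl/ — /fl/ is itself a permitted onset, so the whole cluster goes right; preceding coda = ∅.
V2 /u/ – V3 /i/: just /b/ — single C goes to the following onset.
V3 /i/ – V4 /i/: /djt/; trying suffixes from longest down, /t/ is the first permitted one, so coda /dj/ | onset /t/.

ta.flu.bidj.tiws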